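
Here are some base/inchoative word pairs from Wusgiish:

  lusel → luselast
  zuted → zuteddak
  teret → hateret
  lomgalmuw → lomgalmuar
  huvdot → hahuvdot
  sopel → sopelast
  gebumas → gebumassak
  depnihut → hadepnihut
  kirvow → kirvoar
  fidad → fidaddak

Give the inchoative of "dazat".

lomgalmuw and depnihut both have last vowel 'u' yet inflect differently (lomgalmuar, hadepnihut), so the last vowel is not what conditions the rule; the final letter is.
"dazat" ends in -t. The stems ending in -t (depnihut → hadepnihut, huvdot → hahuvdot, teret → hateret) add the prefix ha-.
The other patterns: stems ending in -w drop the final letter and add -ar; stems ending in -l add -ast; stems ending in -d or -s double the final consonant and add -ak.
So dazat → hadazat.

hadazat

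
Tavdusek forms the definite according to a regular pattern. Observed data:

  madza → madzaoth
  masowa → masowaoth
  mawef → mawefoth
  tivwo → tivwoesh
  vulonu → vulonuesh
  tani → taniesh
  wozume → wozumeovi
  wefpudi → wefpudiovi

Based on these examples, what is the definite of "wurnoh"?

wurnohovi

tani and wefpudi both end in -i yet inflect differently (taniesh, wefpudiovi), so the final letter is not what conditions the rule; the first letter is.
"wurnoh" begins with w-. The stems beginning with w- (wozume → wozumeovi, wefpudi → wefpudiovi) add -ovi.
So wurnoh → wurnohovi.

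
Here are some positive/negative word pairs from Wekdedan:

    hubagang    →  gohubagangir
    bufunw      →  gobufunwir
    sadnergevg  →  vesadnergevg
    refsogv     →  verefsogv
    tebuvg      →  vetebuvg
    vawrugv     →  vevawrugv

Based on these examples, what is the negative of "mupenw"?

gomupenwir

hubagang and sadnergevg both end in -g yet inflect differently (gohubagangir, vesadnergevg), so the final letter is not what conditions the rule; the second-to-last letter is.
"mupenw" has second-to-last letter 'n'. The stems whose second-to-last letter is 'n' (hubagang → gohubagangir, bufunw → gobufunwir) add go- … -ir around the stem.
The other pattern: stems whose second-to-last letter is 'g' or 'v' add the prefix ve-.
So mupenw → gomupenwir.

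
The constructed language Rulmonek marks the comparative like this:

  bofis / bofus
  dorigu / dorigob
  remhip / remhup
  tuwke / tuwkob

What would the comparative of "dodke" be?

"dodke" ends in a vowel. The stems ending in a vowel (dorigu → dorigob, tuwke → tuwkob) drop the final letter and add -ob.
The other pattern: stems ending in a consonant change the last vowel to 'u'.
So dodke → dodkob.

dodkob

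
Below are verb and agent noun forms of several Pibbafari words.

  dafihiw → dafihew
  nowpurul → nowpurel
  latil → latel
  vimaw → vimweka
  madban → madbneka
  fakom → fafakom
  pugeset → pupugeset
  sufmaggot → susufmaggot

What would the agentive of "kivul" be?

kivel

dafihiw and vimaw both end in -w yet inflect differently (dafihew, vimweka), so the final letter is not what conditions the rule; the last vowel is.
"kivul" has last vowel 'u'. The one such stem in the data (nowpurul → nowpurel) changes the last vowel to 'e' (as do dafihiw, latil), so the same rule applies.
The other patterns: stems whose last vowel is 'a' delete the last vowel and add -eka; stems whose last vowel is 'e' or 'o' repeat the first consonant+vowel as a prefix.
So kivul → kivel.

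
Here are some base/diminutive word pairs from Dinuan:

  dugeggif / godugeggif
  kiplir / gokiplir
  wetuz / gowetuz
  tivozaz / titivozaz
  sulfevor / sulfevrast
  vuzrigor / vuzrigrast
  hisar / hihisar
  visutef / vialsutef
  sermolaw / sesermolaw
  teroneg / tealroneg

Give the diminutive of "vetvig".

govetvig

"vetvig" has last vowel 'i'. The stems whose last vowel is 'i' (dugeggif → godugeggif, kiplir → gokiplir) add the prefix go-.
The other patterns: stems whose last vowel is 'e' insert -al- after the first vowel; stems whose last vowel is 'o' delete the last vowel and add -ast; stems whose last vowel is 'a' repeat the first consonant+vowel as a prefix.
So vetvig → govetvig.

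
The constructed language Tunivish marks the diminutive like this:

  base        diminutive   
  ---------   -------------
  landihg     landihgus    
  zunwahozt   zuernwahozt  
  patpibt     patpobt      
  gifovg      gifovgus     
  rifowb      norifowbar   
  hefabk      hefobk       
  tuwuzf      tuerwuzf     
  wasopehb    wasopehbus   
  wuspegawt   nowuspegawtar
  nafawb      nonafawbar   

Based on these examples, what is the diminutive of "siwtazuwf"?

wuspegawt and zunwahozt both end in -t yet inflect differently (nowuspegawtar, zuernwahozt), so the final letter is not what conditions the rule; the second-to-last letter is.
"siwtazuwf" has second-to-last letter 'w'. The stems whose second-to-last letter is 'w' (wuspegawt → nowuspegawtar, rifowb → norifowbar, nafawb → nonafawbar) add no- … -ar around the stem.
So siwtazuwf → nosiwtazuwfar.

nosiwtazuwfar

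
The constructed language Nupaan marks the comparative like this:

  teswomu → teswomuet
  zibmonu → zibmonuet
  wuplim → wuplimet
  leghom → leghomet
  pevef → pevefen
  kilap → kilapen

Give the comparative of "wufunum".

wuplim and pevef both have 2 vowels yet inflect differently (wuplimet, pevefen), so the number of vowels is not what conditions the rule; the final letter is.
"wufunum" ends in -m. The stems ending in -m (wuplim → wuplimet, leghom → leghomet) add -et.
So wufunum → wufunumet.

wufunumet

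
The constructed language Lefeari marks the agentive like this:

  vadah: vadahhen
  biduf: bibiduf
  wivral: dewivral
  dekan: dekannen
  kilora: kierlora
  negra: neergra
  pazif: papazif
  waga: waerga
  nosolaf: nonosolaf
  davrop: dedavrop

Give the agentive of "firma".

fierrma

wivral and nosolaf both have last vowel 'a' yet inflect differently (dewivral, nonosolaf), so the last vowel is not what conditions the rule; the final letter is.
"firma" ends in -a. The stems ending in -a (waga → waerga, kilora → kierlora, negra → neergra) insert -er- after the first vowel.
The other patterns: stems ending in -l or -p add the prefix de-; stems ending in -f repeat the first consonant+vowel as a prefix; stems ending in -h or -n double the final consonant and add -en.
So firma → fierrma.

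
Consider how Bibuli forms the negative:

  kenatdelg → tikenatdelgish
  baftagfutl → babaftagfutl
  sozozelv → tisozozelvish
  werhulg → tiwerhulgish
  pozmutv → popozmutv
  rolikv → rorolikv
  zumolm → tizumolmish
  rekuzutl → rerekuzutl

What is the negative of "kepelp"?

sozozelv and rolikv both end in -v yet inflect differently (tisozozelvish, rorolikv), so the final letter is not what conditions the rule; the second-to-last letter is.
"kepelp" has second-to-last letter 'l'. The stems whose second-to-last letter is 'l' (sozozelv → tisozozelvish, werhulg → tiwerhulgish, kenatdelg → tikenatdelgish) add ti- … -ish around the stem.
So kepelp → tikepelpish.

tikepelpish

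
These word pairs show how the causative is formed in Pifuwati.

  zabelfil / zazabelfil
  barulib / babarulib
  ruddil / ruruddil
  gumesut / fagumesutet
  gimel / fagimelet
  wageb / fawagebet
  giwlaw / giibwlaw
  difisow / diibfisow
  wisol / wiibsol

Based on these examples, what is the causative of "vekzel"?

favekzelet

zabelfil and gimel both end in -l yet inflect differently (zazabelfil, fagimelet), so the final letter is not what conditions the rule; the last vowel is.
"vekzel" has last vowel 'e'. The stems whose last vowel is 'e' (gimel → fagimelet, wageb → fawagebet) add fa- … -et around the stem.
The other patterns: stems whose last vowel is 'i' repeat the first consonant+vowel as a prefix; stems whose last vowel is 'a' or 'o' insert -ib- after the first vowel.
So vekzel → favekzelet.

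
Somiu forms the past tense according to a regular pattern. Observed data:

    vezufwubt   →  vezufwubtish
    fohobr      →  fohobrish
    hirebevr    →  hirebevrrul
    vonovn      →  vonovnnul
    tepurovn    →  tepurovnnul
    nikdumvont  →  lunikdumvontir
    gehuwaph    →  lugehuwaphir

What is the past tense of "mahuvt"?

mahuvttul

"mahuvt" has second-to-last letter 'v'. The stems whose second-to-last letter is 'v' (hirebevr → hirebevrrul, vonovn → vonovnnul, tepurovn → tepurovnnul) double the final consonant and add -ul.
The other patterns: stems whose second-to-last letter is 'b' add -ish; stems whose second-to-last letter is 'n' or 'p' add lu- … -ir around the stem.
So mahuvt → mahuvttul.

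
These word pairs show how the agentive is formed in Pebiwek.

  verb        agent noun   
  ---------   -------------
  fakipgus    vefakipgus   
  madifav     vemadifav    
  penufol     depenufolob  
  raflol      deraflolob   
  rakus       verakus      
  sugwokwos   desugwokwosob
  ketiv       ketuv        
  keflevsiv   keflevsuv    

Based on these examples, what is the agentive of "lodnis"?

lodnus

sugwokwos and fakipgus both end in -s yet inflect differently (desugwokwosob, vefakipgus), so the final letter is not what conditions the rule; the last vowel is.
"lodnis" has last vowel 'i'. The stems whose last vowel is 'i' (ketiv → ketuv, keflevsiv → keflevsuv) change the last vowel to 'u'.
So lodnis → lodnus.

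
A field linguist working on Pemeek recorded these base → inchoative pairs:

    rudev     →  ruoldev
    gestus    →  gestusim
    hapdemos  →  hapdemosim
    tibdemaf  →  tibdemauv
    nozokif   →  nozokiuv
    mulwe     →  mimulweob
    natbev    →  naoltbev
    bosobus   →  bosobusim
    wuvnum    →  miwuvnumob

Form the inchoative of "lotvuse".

bosobus and wuvnum both have last vowel 'u' yet inflect differently (bosobusim, miwuvnumob), so the last vowel is not what conditions the rule; the final letter is.
"lotvuse" ends in -e. The one such stem in the data (mulwe → mimulweob) adds mi- … -ob around the stem, so the same rule applies.
So lotvuse → milotvuseob.

milotvuseob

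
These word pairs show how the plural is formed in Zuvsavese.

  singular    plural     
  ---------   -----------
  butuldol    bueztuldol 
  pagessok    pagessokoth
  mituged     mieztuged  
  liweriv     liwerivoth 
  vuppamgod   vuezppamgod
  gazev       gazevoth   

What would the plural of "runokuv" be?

vuppamgod and pagessok both have last vowel 'o' yet inflect differently (vuezppamgod, pagessokoth), so the last vowel is not what conditions the rule; the final letter is.
"runokuv" ends in -v. The stems ending in -v (liweriv → liwerivoth, gazev → gazevoth) add -oth.
The other pattern: stems ending in -d or -l insert -ez- after the first vowel.
So runokuv → runokuvoth.

runokuvoth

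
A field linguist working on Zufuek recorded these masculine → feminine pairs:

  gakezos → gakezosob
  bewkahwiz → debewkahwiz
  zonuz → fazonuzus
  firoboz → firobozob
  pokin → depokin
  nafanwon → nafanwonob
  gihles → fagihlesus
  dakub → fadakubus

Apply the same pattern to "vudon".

vudonob

nafanwon and pokin both end in -n yet inflect differently (nafanwonob, depokin), so the final letter is not what conditions the rule; the last vowel is.
"vudon" has last vowel 'o'. The stems whose last vowel is 'o' (gakezos → gakezosob, nafanwon → nafanwonob, firoboz → firobozob) add -ob.
The other patterns: stems whose last vowel is 'i' add the prefix de-; stems whose last vowel is 'e' or 'u' add fa- … -us around the stem.
So vudon → vudonob.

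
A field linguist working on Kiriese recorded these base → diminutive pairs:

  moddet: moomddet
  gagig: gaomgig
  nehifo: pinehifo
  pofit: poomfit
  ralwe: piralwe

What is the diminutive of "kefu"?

moddet and ralwe both have last vowel 'e' yet inflect differently (moomddet, piralwe), so the last vowel is not what conditions the rule; whether the stem ends in a vowel or a consonant is.
"kefu" ends in a vowel. The stems ending in a vowel (nehifo → pinehifo, ralwe → piralwe) add the prefix pi-.
So kefu → pikefu.

pikefu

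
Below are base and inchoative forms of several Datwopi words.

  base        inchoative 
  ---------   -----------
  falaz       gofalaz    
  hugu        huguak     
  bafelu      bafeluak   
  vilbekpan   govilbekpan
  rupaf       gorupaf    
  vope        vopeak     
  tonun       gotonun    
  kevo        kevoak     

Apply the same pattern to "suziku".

suzikuak

tonun and bafelu both have last vowel 'u' yet inflect differently (gotonun, bafeluak), so the last vowel is not what conditions the rule; whether the stem ends in a vowel or a consonant is.
"suziku" ends in a vowel. The stems ending in a vowel (kevo → kevoak, vope → vopeak, bafelu → bafeluak) add -ak.
The other pattern: stems ending in a consonant add the prefix go-.
So suziku → suzikuak.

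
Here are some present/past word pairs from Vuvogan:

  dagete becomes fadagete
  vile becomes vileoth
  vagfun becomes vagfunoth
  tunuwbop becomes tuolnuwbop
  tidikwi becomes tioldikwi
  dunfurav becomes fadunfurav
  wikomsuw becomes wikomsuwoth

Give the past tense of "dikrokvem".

dagete and vile both end in -e yet inflect differently (fadagete, vileoth), so the final letter is not what conditions the rule; the first letter is.
"dikrokvem" begins with d-. The stems beginning with d- (dagete → fadagete, dunfurav → fadunfurav) add the prefix fa-.
The other patterns: stems beginning with t- insert -ol- after the first vowel; stems beginning with v- or w- add -oth.
So dikrokvem → fadikrokvem.

fadikrokvem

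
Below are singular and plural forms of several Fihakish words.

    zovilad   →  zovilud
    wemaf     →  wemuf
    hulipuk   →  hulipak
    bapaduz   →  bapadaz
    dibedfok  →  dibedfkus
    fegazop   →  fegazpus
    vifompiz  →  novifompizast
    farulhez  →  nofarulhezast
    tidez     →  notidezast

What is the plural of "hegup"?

hegap

hulipuk and dibedfok both end in -k yet inflect differently (hulipak, dibedfkus), so the final letter is not what conditions the rule; the last vowel is.
"hegup" has last vowel 'u'. The stems whose last vowel is 'u' (hulipuk → hulipak, bapaduz → bapadaz) change the last vowel to 'a'.
The other patterns: stems whose last vowel is 'a' change the last vowel to 'u'; stems whose last vowel is 'o' delete the last vowel and add -us; stems whose last vowel is 'e' or 'i' add no- … -ast around the stem.
So hegup → hegap.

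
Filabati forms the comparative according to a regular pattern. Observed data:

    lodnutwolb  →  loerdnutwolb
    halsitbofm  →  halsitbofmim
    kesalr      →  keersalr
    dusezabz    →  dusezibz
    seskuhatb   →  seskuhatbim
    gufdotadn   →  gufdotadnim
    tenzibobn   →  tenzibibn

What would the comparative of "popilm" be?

poerpilm

tenzibobn and gufdotadn both end in -n yet inflect differently (tenzibibn, gufdotadnim), so the final letter is not what conditions the rule; the second-to-last letter is.
"popilm" has second-to-last letter 'l'. The stems whose second-to-last letter is 'l' (lodnutwolb → loerdnutwolb, kesalr → keersalr) insert -er- after the first vowel.
The other patterns: stems whose second-to-last letter is 'b' change the last vowel to 'i'; stems whose second-to-last letter is 'd', 'f' or 't' add -im.
So popilm → poerpilm.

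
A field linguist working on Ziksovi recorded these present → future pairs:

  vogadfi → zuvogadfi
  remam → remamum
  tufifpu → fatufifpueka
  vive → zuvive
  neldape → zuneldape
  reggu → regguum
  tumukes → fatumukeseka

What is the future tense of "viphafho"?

"viphafho" begins with v-. The stems beginning with v- (vogadfi → zuvogadfi, vive → zuvive) add the prefix zu-.
So viphafho → zuviphafho.

zuviphafho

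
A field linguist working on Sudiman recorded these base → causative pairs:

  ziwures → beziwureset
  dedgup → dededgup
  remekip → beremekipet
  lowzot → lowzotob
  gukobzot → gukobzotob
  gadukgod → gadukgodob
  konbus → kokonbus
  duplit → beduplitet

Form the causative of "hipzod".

hipzodob

dedgup and remekip both end in -p yet inflect differently (dededgup, beremekipet), so the final letter is not what conditions the rule; the last vowel is.
"hipzod" has last vowel 'o'. The stems whose last vowel is 'o' (lowzot → lowzotob, gukobzot → gukobzotob, gadukgod → gadukgodob) add -ob.
The other patterns: stems whose last vowel is 'u' repeat the first consonant+vowel as a prefix; stems whose last vowel is 'e' or 'i' add be- … -et around the stem.
So hipzod → hipzodob.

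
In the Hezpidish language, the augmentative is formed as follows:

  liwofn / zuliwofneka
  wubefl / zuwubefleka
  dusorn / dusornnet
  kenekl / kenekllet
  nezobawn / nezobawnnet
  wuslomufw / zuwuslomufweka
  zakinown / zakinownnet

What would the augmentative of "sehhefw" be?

zusehhefweka

liwofn and dusorn both end in -n yet inflect differently (zuliwofneka, dusornnet), so the final letter is not what conditions the rule; the second-to-last letter is.
"sehhefw" has second-to-last letter 'f'. The stems whose second-to-last letter is 'f' (liwofn → zuliwofneka, wubefl → zuwubefleka, wuslomufw → zuwuslomufweka) add zu- … -eka around the stem.
The other pattern: stems whose second-to-last letter is 'k', 'r' or 'w' double the final consonant and add -et.
So sehhefw → zusehhefweka.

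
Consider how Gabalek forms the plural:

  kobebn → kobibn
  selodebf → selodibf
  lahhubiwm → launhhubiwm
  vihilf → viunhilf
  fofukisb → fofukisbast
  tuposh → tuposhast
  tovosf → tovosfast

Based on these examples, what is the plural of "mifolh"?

miunfolh

tovosf and selodebf both end in -f yet inflect differently (tovosfast, selodibf), so the final letter is not what conditions the rule; the second-to-last letter is.
"mifolh" has second-to-last letter 'l'. The one such stem in the data (vihilf → viunhilf) inserts -un- after the first vowel (as does lahhubiwm), so the same rule applies.
So mifolh → miunfolh.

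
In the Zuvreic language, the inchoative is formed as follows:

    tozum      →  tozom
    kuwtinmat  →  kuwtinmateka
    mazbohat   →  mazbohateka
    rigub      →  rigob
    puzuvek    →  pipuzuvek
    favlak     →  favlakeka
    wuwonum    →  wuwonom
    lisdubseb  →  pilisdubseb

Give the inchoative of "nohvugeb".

"nohvugeb" has last vowel 'e'. The stems whose last vowel is 'e' (lisdubseb → pilisdubseb, puzuvek → pipuzuvek) add the prefix pi-.
So nohvugeb → pinohvugeb.

pinohvugeb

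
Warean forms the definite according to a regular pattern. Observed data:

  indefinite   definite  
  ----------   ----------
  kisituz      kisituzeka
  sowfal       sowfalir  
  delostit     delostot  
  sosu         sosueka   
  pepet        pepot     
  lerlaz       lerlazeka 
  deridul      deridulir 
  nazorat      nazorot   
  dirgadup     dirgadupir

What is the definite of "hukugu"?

lerlaz and nazorat both have last vowel 'a' yet inflect differently (lerlazeka, nazorot), so the last vowel is not what conditions the rule; the final letter is.
"hukugu" ends in -u. The one such stem in the data (sosu → sosueka) adds -eka, so the same rule applies.
The other patterns: stems ending in -t change the last vowel to 'o'; stems ending in -l or -p add -ir.
So hukugu → hukugueka.

hukugueka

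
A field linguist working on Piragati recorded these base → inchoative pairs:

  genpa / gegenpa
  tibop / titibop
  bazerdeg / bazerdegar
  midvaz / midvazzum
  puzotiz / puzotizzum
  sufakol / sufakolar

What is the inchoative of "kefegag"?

kefegagar

sufakol and tibop both have last vowel 'o' yet inflect differently (sufakolar, titibop), so the last vowel is not what conditions the rule; the final letter is.
"kefegag" ends in -g. The one such stem in the data (bazerdeg → bazerdegar) adds -ar, so the same rule applies.
So kefegag → kefegagar.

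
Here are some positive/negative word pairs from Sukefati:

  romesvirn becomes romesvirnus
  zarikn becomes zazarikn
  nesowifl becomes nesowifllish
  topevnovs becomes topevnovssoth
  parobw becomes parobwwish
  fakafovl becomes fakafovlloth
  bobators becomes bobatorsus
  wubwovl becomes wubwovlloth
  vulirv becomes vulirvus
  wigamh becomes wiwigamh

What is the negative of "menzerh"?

"menzerh" has second-to-last letter 'r'. The stems whose second-to-last letter is 'r' (bobators → bobatorsus, romesvirn → romesvirnus, vulirv → vulirvus) add -us.
The other patterns: stems whose second-to-last letter is 'v' double the final consonant and add -oth; stems whose second-to-last letter is 'b' or 'f' double the final consonant and add -ish; stems whose second-to-last letter is 'k' or 'm' repeat the first consonant+vowel as a prefix.
So menzerh → menzerhus.

menzerhus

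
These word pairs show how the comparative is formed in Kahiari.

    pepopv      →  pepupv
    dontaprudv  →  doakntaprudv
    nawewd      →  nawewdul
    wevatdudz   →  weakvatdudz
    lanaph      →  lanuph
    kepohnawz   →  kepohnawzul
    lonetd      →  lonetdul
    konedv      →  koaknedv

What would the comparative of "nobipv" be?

konedv and pepopv both end in -v yet inflect differently (koaknedv, pepupv), so the final letter is not what conditions the rule; the second-to-last letter is.
"nobipv" has second-to-last letter 'p'. The stems whose second-to-last letter is 'p' (lanaph → lanuph, pepopv → pepupv) change the last vowel to 'u'.
So nobipv → nobupv.

nobupv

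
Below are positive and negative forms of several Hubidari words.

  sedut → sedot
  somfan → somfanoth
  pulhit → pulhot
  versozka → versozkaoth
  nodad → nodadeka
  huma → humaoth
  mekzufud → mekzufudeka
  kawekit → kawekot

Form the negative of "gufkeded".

mekzufud and sedut both have last vowel 'u' yet inflect differently (mekzufudeka, sedot), so the last vowel is not what conditions the rule; the final letter is.
"gufkeded" ends in -d. The stems ending in -d (nodad → nodadeka, mekzufud → mekzufudeka) add -eka.
The other patterns: stems ending in -t change the last vowel to 'o'; stems ending in -a or -n add -oth.
So gufkeded → gufkededeka.

gufkededeka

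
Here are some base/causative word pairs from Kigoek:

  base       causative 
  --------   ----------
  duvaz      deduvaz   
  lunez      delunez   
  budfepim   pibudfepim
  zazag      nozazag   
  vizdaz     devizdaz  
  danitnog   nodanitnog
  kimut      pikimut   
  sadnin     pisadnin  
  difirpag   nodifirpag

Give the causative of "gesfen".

zazag and vizdaz both have last vowel 'a' yet inflect differently (nozazag, devizdaz), so the last vowel is not what conditions the rule; the final letter is.
"gesfen" ends in -n. The one such stem in the data (sadnin → pisadnin) adds the prefix pi-, so the same rule applies.
The other patterns: stems ending in -g add the prefix no-; stems ending in -z add the prefix de-.
So gesfen → pigesfen.

pigesfen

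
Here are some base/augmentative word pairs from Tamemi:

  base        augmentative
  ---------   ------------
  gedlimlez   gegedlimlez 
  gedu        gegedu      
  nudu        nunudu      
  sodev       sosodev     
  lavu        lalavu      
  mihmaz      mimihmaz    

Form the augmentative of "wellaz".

wewellaz

Every pair shown (gedlimlez → gegedlimlez, gedu → gegedu, nudu → nunudu, …) follows the same rule: repeat the first consonant+vowel as a prefix.
So wellaz → wewellaz.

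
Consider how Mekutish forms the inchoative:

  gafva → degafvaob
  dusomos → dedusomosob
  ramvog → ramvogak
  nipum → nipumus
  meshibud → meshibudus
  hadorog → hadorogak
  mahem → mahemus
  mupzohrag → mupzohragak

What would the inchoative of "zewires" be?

dezewiresob

mupzohrag and gafva both have last vowel 'a' yet inflect differently (mupzohragak, degafvaob), so the last vowel is not what conditions the rule; the final letter is.
"zewires" ends in -s. The one such stem in the data (dusomos → dedusomosob) adds de- … -ob around the stem, so the same rule applies.
The other patterns: stems ending in -d or -m add -us; stems ending in -g add -ak.
So zewires → dezewiresob.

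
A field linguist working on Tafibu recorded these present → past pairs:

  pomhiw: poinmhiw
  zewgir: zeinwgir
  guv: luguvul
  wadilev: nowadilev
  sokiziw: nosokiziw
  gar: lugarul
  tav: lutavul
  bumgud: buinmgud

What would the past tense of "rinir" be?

riinnir

gar and zewgir both end in -r yet inflect differently (lugarul, zeinwgir), so the final letter is not what conditions the rule; the number of vowels is.
"rinir" has 2 vowels. The stems with 2 vowels (zewgir → zeinwgir, pomhiw → poinmhiw, bumgud → buinmgud) insert -in- after the first vowel.
So rinir → riinnir.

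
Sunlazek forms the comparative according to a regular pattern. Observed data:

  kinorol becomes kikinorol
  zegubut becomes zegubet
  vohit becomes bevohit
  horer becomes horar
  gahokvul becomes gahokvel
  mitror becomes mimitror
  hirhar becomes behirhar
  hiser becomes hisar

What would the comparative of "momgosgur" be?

kinorol and gahokvul both end in -l yet inflect differently (kikinorol, gahokvel), so the final letter is not what conditions the rule; the last vowel is.
"momgosgur" has last vowel 'u'. The stems whose last vowel is 'u' (gahokvul → gahokvel, zegubut → zegubet) change the last vowel to 'e'.
So momgosgur → momgosger.

momgosger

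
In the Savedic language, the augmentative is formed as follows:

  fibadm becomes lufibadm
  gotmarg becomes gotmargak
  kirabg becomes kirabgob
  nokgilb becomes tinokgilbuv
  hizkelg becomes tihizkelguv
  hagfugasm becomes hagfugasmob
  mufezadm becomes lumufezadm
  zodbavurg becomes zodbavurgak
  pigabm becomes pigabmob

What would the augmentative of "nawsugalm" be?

kirabg and hizkelg both end in -g yet inflect differently (kirabgob, tihizkelguv), so the final letter is not what conditions the rule; the second-to-last letter is.
"nawsugalm" has second-to-last letter 'l'. The stems whose second-to-last letter is 'l' (nokgilb → tinokgilbuv, hizkelg → tihizkelguv) add ti- … -uv around the stem.
The other patterns: stems whose second-to-last letter is 'b' or 's' add -ob; stems whose second-to-last letter is 'd' add the prefix lu-; stems whose second-to-last letter is 'r' add -ak.
So nawsugalm → tinawsugalmuv.

tinawsugalmuv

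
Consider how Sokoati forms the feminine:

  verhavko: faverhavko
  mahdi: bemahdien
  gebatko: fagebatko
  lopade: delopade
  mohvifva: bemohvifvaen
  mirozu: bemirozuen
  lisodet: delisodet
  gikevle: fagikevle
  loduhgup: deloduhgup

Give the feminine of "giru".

fagiru

lopade and gikevle both end in -e yet inflect differently (delopade, fagikevle), so the final letter is not what conditions the rule; the first letter is.
"giru" begins with g-. The stems beginning with g- (gikevle → fagikevle, gebatko → fagebatko) add the prefix fa-.
The other patterns: stems beginning with m- add be- … -en around the stem; stems beginning with l- add the prefix de-.
So giru → fagiru.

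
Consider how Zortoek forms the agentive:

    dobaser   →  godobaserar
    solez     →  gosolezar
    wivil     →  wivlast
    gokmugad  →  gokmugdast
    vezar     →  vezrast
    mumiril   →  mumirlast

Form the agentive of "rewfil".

dobaser and vezar both end in -r yet inflect differently (godobaserar, vezrast), so the final letter is not what conditions the rule; the last vowel is.
"rewfil" has last vowel 'i'. The stems whose last vowel is 'i' (wivil → wivlast, mumiril → mumirlast) delete the last vowel and add -ast.
So rewfil → rewflast.

rewflast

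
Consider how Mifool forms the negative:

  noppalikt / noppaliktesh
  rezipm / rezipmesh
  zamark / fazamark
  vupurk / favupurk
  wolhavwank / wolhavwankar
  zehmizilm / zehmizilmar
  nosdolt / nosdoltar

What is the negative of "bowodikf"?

bowodikfesh

"bowodikf" has second-to-last letter 'k'. The one such stem in the data (noppalikt → noppaliktesh) adds -esh, so the same rule applies.
The other patterns: stems whose second-to-last letter is 'r' add the prefix fa-; stems whose second-to-last letter is 'l' or 'n' add -ar.
So bowodikf → bowodikfesh.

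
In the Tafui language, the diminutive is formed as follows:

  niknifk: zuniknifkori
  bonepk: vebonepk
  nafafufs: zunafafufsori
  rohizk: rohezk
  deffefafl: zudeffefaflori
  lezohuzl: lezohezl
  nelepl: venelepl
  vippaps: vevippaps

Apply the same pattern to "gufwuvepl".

bonepk and rohizk both end in -k yet inflect differently (vebonepk, rohezk), so the final letter is not what conditions the rule; the second-to-last letter is.
"gufwuvepl" has second-to-last letter 'p'. The stems whose second-to-last letter is 'p' (vippaps → vevippaps, bonepk → vebonepk, nelepl → venelepl) add the prefix ve-.
The other patterns: stems whose second-to-last letter is 'z' change the last vowel to 'e'; stems whose second-to-last letter is 'f' add zu- … -ori around the stem.
So gufwuvepl → vegufwuvepl.

vegufwuvepl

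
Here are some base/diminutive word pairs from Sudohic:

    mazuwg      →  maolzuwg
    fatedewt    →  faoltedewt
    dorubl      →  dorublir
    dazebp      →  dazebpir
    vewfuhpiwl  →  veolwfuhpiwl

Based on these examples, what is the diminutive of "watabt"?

vewfuhpiwl and dorubl both end in -l yet inflect differently (veolwfuhpiwl, dorublir), so the final letter is not what conditions the rule; the second-to-last letter is.
"watabt" has second-to-last letter 'b'. The stems whose second-to-last letter is 'b' (dazebp → dazebpir, dorubl → dorublir) add -ir.
So watabt → watabtir.

watabtir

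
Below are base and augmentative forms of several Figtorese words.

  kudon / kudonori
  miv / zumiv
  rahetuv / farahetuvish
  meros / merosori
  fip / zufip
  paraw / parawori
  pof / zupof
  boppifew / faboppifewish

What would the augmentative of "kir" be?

zukir

paraw and boppifew both end in -w yet inflect differently (parawori, faboppifewish), so the final letter is not what conditions the rule; the number of vowels is.
"kir" has 1 vowel. The stems with 1 vowel (pof → zupof, miv → zumiv, fip → zufip) add the prefix zu-.
The other patterns: stems with 2 vowels add -ori; stems with 3 vowels add fa- … -ish around the stem.
So kir → zukir.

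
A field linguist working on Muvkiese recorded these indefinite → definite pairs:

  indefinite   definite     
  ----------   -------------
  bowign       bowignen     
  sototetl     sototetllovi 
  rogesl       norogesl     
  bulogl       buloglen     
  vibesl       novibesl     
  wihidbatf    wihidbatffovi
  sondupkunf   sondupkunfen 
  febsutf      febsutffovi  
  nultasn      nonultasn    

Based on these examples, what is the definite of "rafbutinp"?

rafbutinpen

vibesl and sototetl both end in -l yet inflect differently (novibesl, sototetllovi), so the final letter is not what conditions the rule; the second-to-last letter is.
"rafbutinp" has second-to-last letter 'n'. The one such stem in the data (sondupkunf → sondupkunfen) adds -en, so the same rule applies.
So rafbutinp → rafbutinpen.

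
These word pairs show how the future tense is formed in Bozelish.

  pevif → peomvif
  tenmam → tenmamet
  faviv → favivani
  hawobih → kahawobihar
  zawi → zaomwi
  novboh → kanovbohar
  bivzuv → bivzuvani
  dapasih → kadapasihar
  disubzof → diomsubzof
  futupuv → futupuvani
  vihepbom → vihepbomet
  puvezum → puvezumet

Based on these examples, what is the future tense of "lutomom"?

"lutomom" ends in -m. The stems ending in -m (tenmam → tenmamet, vihepbom → vihepbomet, puvezum → puvezumet) add -et.
So lutomom → lutomomet.

lutomomet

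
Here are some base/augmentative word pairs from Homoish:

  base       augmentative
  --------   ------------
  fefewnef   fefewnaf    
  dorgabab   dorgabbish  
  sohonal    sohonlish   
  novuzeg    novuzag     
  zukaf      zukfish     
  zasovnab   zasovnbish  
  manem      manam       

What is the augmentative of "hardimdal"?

hardimdlish

fefewnef and zukaf both end in -f yet inflect differently (fefewnaf, zukfish), so the final letter is not what conditions the rule; the last vowel is.
"hardimdal" has last vowel 'a'. The stems whose last vowel is 'a' (zukaf → zukfish, dorgabab → dorgabbish, sohonal → sohonlish) delete the last vowel and add -ish.
The other pattern: stems whose last vowel is 'e' change the last vowel to 'a'.
So hardimdal → hardimdlish.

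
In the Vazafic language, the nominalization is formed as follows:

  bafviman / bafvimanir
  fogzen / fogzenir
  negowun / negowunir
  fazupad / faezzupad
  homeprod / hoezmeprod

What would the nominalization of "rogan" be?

roganir

bafviman and fazupad both have last vowel 'a' yet inflect differently (bafvimanir, faezzupad), so the last vowel is not what conditions the rule; the final letter is.
"rogan" ends in -n. The stems ending in -n (bafviman → bafvimanir, fogzen → fogzenir, negowun → negowunir) add -ir.
So rogan → roganir.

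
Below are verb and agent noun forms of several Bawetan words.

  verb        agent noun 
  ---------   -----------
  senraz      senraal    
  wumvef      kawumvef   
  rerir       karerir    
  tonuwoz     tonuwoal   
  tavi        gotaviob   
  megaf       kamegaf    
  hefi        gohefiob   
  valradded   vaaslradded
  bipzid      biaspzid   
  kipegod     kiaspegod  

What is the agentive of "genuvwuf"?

hefi and bipzid both have last vowel 'i' yet inflect differently (gohefiob, biaspzid), so the last vowel is not what conditions the rule; the final letter is.
"genuvwuf" ends in -f. The stems ending in -f (wumvef → kawumvef, megaf → kamegaf) add the prefix ka-.
So genuvwuf → kagenuvwuf.

kagenuvwuf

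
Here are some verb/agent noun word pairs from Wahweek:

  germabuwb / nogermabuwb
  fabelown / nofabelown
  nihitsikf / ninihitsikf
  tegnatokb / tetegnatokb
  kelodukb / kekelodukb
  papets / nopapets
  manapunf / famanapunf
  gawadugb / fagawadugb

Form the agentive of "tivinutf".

notivinutf

"tivinutf" has second-to-last letter 't'. The one such stem in the data (papets → nopapets) adds the prefix no-, so the same rule applies.
The other patterns: stems whose second-to-last letter is 'k' repeat the first consonant+vowel as a prefix; stems whose second-to-last letter is 'g' or 'n' add the prefix fa-.
So tivinutf → notivinutf.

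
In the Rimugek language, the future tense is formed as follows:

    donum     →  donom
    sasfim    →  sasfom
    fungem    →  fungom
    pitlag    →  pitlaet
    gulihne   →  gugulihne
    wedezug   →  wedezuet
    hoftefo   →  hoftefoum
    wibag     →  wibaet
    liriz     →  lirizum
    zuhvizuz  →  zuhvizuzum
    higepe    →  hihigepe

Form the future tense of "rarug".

donum and wedezug both have last vowel 'u' yet inflect differently (donom, wedezuet), so the last vowel is not what conditions the rule; the final letter is.
"rarug" ends in -g. The stems ending in -g (wibag → wibaet, wedezug → wedezuet, pitlag → pitlaet) drop the final letter and add -et.
So rarug → raruet.

raruet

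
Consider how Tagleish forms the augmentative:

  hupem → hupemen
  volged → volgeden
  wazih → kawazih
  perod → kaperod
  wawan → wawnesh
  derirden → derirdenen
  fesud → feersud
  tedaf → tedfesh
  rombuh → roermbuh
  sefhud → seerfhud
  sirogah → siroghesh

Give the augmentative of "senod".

kasenod

rombuh and sirogah both end in -h yet inflect differently (roermbuh, siroghesh), so the final letter is not what conditions the rule; the last vowel is.
"senod" has last vowel 'o'. The one such stem in the data (perod → kaperod) adds the prefix ka-, so the same rule applies.
The other patterns: stems whose last vowel is 'u' insert -er- after the first vowel; stems whose last vowel is 'a' delete the last vowel and add -esh; stems whose last vowel is 'e' add -en.
So senod → kasenod.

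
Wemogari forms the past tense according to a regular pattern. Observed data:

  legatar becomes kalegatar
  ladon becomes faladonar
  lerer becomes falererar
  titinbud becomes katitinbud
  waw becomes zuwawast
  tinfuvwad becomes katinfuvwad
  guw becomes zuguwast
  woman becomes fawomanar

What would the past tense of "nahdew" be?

fanahdewar

"nahdew" has 2 vowels. The stems with 2 vowels (lerer → falererar, ladon → faladonar, woman → fawomanar) add fa- … -ar around the stem.
The other patterns: stems with 1 vowel add zu- … -ast around the stem; stems with 3 vowels add the prefix ka-.
So nahdew → fanahdewar.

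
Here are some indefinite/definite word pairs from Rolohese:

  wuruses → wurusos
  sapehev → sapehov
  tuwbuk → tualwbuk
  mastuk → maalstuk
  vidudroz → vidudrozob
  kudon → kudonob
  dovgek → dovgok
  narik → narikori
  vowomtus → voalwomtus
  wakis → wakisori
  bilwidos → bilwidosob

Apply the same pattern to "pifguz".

pialfguz

"pifguz" has last vowel 'u'. The stems whose last vowel is 'u' (tuwbuk → tualwbuk, mastuk → maalstuk, vowomtus → voalwomtus) insert -al- after the first vowel.
The other patterns: stems whose last vowel is 'o' add -ob; stems whose last vowel is 'e' change the last vowel to 'o'; stems whose last vowel is 'i' add -ori.
So pifguz → pialfguz.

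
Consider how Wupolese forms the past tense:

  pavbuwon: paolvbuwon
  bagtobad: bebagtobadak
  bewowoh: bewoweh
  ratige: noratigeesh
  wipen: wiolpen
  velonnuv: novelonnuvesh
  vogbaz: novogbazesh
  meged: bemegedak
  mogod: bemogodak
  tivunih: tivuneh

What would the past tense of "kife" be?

nokifeesh

pavbuwon and mogod both have last vowel 'o' yet inflect differently (paolvbuwon, bemogodak), so the last vowel is not what conditions the rule; the final letter is.
"kife" ends in -e. The one such stem in the data (ratige → noratigeesh) adds no- … -esh around the stem, so the same rule applies.
The other patterns: stems ending in -n insert -ol- after the first vowel; stems ending in -d add be- … -ak around the stem; stems ending in -h change the last vowel to 'e'.
So kife → nokifeesh.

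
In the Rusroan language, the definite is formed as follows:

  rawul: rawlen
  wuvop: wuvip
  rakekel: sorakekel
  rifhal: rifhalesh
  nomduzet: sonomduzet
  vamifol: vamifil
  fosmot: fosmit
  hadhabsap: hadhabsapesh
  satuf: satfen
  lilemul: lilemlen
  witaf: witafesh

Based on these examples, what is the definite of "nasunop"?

vamifol and lilemul both end in -l yet inflect differently (vamifil, lilemlen), so the final letter is not what conditions the rule; the last vowel is.
"nasunop" has last vowel 'o'. The stems whose last vowel is 'o' (vamifol → vamifil, fosmot → fosmit, wuvop → wuvip) change the last vowel to 'i'.
The other patterns: stems whose last vowel is 'u' delete the last vowel and add -en; stems whose last vowel is 'a' add -esh; stems whose last vowel is 'e' add the prefix so-.
So nasunop → nasunip.

nasunip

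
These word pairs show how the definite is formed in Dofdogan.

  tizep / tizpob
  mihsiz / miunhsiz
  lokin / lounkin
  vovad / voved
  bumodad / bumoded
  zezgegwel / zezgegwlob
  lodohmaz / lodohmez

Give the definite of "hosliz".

"hosliz" has last vowel 'i'. The stems whose last vowel is 'i' (lokin → lounkin, mihsiz → miunhsiz) insert -un- after the first vowel.
So hosliz → hounsliz.

hounsliz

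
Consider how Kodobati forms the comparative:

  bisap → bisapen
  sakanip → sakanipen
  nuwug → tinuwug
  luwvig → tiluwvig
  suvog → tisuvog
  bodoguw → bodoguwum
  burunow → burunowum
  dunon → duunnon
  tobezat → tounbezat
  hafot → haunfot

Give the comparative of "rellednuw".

sakanip and luwvig both have last vowel 'i' yet inflect differently (sakanipen, tiluwvig), so the last vowel is not what conditions the rule; the final letter is.
"rellednuw" ends in -w. The stems ending in -w (bodoguw → bodoguwum, burunow → burunowum) add -um.
So rellednuw → rellednuwum.

rellednuwum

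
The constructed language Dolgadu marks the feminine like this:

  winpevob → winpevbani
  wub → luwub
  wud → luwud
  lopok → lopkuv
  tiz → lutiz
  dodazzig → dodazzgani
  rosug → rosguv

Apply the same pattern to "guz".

wub and winpevob both end in -b yet inflect differently (luwub, winpevbani), so the final letter is not what conditions the rule; the number of vowels is.
"guz" has 1 vowel. The stems with 1 vowel (wub → luwub, wud → luwud, tiz → lutiz) add the prefix lu-.
So guz → luguz.

luguz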